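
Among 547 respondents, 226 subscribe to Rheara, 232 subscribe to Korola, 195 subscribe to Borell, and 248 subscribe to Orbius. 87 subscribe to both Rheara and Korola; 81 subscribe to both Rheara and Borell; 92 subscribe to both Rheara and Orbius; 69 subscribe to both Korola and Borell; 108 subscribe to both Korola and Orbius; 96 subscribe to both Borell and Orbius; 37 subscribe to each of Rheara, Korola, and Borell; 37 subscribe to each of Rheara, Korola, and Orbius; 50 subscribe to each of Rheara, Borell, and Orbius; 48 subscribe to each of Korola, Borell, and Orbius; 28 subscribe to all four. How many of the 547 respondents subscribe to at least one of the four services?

Apply inclusion-exclusion:
|union| = 226 + 232 + 195 + 248 − 87 − 81 − 92 − 69 − 108 − 96 + 37 + 37 + 50 + 48 − 28 = 512

512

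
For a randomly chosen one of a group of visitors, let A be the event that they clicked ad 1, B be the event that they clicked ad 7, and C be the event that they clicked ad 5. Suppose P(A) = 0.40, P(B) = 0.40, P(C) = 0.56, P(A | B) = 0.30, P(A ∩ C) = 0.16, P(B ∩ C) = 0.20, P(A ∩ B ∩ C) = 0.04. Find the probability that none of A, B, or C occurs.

0.08

P(A ∩ B) = P(B)·P(A|B) = 0.40 × 0.30 = 0.12
P(A ∪ B ∪ C) = 0.40 + 0.40 + 0.56 − 0.12 − 0.16 − 0.20 + 0.04 = 0.92
P(none) = 1 − 0.92 = 0.08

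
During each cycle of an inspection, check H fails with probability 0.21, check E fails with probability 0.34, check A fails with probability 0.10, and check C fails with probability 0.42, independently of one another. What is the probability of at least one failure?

0.7278292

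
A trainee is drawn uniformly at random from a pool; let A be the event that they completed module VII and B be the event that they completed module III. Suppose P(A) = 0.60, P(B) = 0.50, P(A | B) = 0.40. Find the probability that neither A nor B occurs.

P(A ∩ B) = P(B)·P(A|B) = 0.50 × 0.40 = 0.20
Apply inclusion-exclusion:
P(A ∪ B) = 0.60 + 0.50 − 0.20 = 0.90
P(none) = 1 − 0.90 = 0.10

0.10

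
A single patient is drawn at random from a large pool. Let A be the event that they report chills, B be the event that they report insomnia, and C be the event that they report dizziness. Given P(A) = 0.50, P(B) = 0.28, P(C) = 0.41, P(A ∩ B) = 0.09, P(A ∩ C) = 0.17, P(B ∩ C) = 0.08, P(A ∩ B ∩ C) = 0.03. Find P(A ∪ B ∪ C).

0.88

By inclusion–exclusion:
P(A ∪ B ∪ C) = 0.50 + 0.28 + 0.41 − 0.09 − 0.17 − 0.08 + 0.03 = 0.88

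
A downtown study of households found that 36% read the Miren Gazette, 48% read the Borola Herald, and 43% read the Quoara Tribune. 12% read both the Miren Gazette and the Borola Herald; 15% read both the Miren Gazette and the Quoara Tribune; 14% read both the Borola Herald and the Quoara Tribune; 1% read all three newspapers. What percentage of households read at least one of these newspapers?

P(at least one) = 36 + 48 + 43 − 12 − 15 − 14 + 1 = 87%

87%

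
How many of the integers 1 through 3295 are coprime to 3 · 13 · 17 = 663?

Using inclusion–exclusion:
⌊3295/3⌋ + ⌊3295/13⌋ + ⌊3295/17⌋ − ⌊3295/39⌋ − ⌊3295/51⌋ − ⌊3295/221⌋ + ⌊3295/663⌋ = 1098 + 253 + 193 − 84 − 64 − 14 + 4 = 1386
3295 − 1386 = 1909

1909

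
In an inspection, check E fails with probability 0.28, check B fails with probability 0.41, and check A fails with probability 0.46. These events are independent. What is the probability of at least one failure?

0.770608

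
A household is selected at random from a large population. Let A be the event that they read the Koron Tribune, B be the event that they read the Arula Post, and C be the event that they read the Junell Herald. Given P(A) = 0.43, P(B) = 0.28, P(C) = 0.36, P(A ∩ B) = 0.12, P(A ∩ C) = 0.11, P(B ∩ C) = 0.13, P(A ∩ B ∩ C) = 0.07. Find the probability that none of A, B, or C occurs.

0.22

P(A ∪ B ∪ C) = 0.43 + 0.28 + 0.36 − 0.12 − 0.11 − 0.13 + 0.07 = 0.78
P(none) = 1 − 0.78 = 0.22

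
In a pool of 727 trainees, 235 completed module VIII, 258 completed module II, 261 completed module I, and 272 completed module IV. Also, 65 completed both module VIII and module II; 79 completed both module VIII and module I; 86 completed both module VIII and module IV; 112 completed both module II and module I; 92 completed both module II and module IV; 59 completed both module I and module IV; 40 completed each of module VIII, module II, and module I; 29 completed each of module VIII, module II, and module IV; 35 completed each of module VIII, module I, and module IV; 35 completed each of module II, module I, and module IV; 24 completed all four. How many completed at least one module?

By inclusion–exclusion:
N(≥1) = 235 + 258 + 261 + 272 − 65 − 79 − 86 − 112 − 92 − 59 + 40 + 29 + 35 + 35 − 24 = 648

648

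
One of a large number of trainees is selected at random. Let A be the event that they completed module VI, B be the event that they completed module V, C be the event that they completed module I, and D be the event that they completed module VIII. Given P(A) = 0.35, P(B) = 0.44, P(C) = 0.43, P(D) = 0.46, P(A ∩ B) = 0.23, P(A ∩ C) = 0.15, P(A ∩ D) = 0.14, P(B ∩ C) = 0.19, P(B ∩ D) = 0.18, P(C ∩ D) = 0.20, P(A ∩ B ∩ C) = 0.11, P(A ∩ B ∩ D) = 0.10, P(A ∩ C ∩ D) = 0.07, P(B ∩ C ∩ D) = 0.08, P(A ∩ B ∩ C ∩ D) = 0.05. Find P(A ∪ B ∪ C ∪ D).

P(A ∪ B ∪ C ∪ D) = 0.35 + 0.44 + 0.43 + 0.46 − 0.23 − 0.15 − 0.14 − 0.19 − 0.18 − 0.20 + 0.11 + 0.10 + 0.07 + 0.08 − 0.05 = 0.90

0.90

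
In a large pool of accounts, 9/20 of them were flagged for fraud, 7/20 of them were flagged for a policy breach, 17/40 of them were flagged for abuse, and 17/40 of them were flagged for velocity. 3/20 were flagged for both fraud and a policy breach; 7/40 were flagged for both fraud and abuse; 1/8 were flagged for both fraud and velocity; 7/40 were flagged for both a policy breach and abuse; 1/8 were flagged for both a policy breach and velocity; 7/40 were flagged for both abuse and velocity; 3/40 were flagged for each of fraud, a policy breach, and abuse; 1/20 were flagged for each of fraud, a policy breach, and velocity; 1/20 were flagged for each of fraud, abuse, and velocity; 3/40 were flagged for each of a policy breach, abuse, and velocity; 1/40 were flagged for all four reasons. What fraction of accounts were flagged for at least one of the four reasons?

Using inclusion–exclusion:
P(at least one) = 9/20 + 7/20 + 17/40 + 17/40 − 3/20 − 7/40 − 1/8 − 7/40 − 1/8 − 7/40 + 3/40 + 1/20 + 1/20 + 3/40 − 1/40 = 19/20

19/20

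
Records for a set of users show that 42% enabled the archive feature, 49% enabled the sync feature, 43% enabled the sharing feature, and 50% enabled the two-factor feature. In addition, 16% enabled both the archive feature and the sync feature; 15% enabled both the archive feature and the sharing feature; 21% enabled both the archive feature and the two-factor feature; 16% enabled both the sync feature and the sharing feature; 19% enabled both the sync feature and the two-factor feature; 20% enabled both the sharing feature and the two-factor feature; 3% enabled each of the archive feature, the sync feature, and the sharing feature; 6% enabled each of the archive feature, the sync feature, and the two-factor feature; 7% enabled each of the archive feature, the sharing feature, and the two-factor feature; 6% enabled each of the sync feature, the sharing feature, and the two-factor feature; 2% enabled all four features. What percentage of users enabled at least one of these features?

P(at least one) = 42 + 49 + 43 + 50 − 16 − 15 − 21 − 16 − 19 − 20 + 3 + 6 + 7 + 6 − 2 = 97%

97%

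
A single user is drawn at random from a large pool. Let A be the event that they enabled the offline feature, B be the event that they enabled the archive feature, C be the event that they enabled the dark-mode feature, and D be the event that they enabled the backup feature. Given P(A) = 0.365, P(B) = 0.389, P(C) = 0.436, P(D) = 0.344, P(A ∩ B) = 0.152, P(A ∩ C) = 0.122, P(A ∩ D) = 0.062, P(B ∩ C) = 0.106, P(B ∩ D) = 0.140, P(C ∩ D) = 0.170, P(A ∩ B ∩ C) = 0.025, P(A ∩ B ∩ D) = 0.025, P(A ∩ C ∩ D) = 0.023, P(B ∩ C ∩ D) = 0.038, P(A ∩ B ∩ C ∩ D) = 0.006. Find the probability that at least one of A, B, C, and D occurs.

0.887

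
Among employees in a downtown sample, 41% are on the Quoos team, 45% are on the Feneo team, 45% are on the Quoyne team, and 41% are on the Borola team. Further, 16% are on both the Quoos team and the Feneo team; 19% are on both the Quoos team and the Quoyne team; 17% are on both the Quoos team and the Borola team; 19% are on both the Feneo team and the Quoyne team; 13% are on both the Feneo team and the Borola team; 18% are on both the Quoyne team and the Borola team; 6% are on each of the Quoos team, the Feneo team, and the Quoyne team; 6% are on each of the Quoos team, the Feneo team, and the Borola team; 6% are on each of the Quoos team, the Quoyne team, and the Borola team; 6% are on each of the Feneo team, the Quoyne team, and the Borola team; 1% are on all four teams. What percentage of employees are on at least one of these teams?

Inclusion–exclusion gives
P(≥1) = 41 + 45 + 45 + 41 − 16 − 19 − 17 − 19 − 13 − 18 + 6 + 6 + 6 + 6 − 1 = 93%

93%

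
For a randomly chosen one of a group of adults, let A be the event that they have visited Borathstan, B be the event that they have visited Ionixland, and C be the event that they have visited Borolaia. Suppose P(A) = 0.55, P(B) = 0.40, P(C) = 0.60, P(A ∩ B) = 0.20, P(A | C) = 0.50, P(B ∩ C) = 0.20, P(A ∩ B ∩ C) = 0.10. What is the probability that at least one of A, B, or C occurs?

P(A ∩ C) = P(C)·P(A|C) = 0.60 × 0.50 = 0.30
P(A ∪ B ∪ C) = 0.55 + 0.40 + 0.60 − 0.20 − 0.30 − 0.20 + 0.10 = 0.95

0.95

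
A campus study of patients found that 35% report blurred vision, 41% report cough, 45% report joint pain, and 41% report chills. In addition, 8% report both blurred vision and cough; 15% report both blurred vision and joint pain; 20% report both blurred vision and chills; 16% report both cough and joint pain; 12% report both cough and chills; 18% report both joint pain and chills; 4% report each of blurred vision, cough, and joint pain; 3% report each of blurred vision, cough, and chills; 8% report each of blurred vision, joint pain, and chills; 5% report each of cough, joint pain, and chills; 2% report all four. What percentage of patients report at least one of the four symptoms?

By inclusion-exclusion,
P(union) = 35 + 41 + 45 + 41 − 8 − 15 − 20 − 16 − 12 − 18 + 4 + 3 + 8 + 5 − 2 = 91%

91%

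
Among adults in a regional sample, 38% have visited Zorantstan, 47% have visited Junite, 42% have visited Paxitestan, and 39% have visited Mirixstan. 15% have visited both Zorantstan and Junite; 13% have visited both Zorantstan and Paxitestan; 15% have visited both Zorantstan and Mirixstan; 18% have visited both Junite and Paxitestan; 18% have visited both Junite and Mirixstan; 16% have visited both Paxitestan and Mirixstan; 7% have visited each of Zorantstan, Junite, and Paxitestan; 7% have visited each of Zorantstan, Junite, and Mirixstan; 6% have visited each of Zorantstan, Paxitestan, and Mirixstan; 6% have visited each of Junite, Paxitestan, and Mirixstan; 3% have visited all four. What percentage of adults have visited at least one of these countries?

P(≥1) = 38 + 47 + 42 + 39 − 15 − 13 − 15 − 18 − 18 − 16 + 7 + 7 + 6 + 6 − 3 = 94%

94%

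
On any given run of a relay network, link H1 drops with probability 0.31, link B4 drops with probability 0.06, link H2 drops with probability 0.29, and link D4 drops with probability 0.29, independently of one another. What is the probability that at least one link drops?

0.67304074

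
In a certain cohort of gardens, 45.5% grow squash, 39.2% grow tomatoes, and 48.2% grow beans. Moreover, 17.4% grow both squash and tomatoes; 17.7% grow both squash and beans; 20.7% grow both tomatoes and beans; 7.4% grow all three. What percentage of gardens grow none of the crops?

Apply inclusion-exclusion:
P(at least one) = 45.5 + 39.2 + 48.2 − 17.4 − 17.7 − 20.7 + 7.4 = 84.5%
P(none) = 100% − 84.5% = 15.5%

15.5%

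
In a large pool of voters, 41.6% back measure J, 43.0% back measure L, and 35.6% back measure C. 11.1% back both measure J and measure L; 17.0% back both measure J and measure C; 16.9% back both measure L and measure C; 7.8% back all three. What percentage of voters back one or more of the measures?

83.0%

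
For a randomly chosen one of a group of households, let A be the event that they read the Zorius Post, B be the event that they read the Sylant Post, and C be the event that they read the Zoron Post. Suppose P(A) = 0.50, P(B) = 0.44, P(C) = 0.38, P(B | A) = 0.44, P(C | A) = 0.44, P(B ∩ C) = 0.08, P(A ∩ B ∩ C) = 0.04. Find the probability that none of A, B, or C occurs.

P(A ∩ B) = P(A)·P(B|A) = 0.50 × 0.44 = 0.22
P(A ∩ C) = P(A)·P(C|A) = 0.50 × 0.44 = 0.22
P(A ∪ B ∪ C) = 0.50 + 0.44 + 0.38 − 0.22 − 0.22 − 0.08 + 0.04 = 0.84
P(none) = 1 − 0.84 = 0.16

0.16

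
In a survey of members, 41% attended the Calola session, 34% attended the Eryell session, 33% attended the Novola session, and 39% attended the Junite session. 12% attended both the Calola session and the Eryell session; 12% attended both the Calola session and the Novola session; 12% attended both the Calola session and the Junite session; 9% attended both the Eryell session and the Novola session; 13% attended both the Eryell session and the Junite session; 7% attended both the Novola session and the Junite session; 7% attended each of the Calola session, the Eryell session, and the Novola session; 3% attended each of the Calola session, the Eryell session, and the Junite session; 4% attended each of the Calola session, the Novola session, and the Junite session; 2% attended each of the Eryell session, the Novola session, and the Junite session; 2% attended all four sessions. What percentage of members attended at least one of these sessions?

96%

P(≥1) = 41 + 34 + 33 + 39 − 12 − 12 − 12 − 9 − 13 − 7 + 7 + 3 + 4 + 2 − 2 = 96%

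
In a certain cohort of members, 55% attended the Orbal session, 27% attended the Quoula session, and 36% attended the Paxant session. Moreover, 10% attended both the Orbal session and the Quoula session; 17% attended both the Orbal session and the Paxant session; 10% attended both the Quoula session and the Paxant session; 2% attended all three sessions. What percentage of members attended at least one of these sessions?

P(union) = 55 + 27 + 36 − 10 − 17 − 10 + 2 = 83%

83%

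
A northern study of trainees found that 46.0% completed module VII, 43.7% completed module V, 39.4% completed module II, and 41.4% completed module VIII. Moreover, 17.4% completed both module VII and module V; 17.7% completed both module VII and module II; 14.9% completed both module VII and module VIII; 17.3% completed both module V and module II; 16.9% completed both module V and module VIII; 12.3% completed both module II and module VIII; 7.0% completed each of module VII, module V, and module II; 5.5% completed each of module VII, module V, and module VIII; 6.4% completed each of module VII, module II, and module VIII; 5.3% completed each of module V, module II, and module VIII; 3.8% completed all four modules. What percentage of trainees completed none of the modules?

5.6%

P(≥1) = 46.0 + 43.7 + 39.4 + 41.4 − 17.4 − 17.7 − 14.9 − 17.3 − 16.9 − 12.3 + 7.0 + 5.5 + 6.4 + 5.3 − 3.8 = 94.4%
P(none) = 100% − 94.4% = 5.6%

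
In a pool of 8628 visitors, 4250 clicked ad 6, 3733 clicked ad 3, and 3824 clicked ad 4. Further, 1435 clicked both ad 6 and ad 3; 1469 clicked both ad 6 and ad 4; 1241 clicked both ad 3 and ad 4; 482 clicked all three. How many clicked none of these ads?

484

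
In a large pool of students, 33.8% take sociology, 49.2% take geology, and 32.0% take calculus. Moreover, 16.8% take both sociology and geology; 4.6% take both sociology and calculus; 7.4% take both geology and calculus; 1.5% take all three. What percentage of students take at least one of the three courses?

87.7%

Apply inclusion-exclusion:
P(union) = 33.8 + 49.2 + 32.0 − 16.8 − 4.6 − 7.4 + 1.5 = 87.7%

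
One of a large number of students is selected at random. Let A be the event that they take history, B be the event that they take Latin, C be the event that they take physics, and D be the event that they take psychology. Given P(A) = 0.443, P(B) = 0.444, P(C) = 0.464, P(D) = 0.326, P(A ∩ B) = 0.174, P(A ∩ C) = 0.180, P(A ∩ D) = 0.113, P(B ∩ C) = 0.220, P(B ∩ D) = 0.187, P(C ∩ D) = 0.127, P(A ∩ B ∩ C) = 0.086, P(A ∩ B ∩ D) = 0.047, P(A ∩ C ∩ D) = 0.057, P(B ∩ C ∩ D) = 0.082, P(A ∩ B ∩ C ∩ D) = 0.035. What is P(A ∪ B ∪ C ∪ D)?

0.913

By inclusion–exclusion:
P(A ∪ B ∪ C ∪ D) = 0.443 + 0.444 + 0.464 + 0.326 − 0.174 − 0.180 − 0.113 − 0.220 − 0.187 − 0.127 + 0.086 + 0.047 + 0.057 + 0.082 − 0.035 = 0.913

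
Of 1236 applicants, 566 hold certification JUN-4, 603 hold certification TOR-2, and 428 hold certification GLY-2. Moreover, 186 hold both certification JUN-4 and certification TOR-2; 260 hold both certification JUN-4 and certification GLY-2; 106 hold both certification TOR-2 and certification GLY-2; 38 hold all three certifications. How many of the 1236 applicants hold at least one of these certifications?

1083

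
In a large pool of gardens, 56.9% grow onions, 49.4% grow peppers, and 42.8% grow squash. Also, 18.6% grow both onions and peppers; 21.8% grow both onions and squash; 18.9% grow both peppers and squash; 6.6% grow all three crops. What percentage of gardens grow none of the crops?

3.6%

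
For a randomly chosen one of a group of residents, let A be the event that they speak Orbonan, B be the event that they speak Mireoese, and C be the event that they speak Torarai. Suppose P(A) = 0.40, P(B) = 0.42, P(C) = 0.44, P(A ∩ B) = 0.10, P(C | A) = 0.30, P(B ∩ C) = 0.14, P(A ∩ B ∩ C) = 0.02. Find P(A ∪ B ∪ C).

P(A ∩ C) = P(A)·P(C|A) = 0.40 × 0.30 = 0.12
P(A ∪ B ∪ C) = 0.40 + 0.42 + 0.44 − 0.10 − 0.12 − 0.14 + 0.02 = 0.92

0.92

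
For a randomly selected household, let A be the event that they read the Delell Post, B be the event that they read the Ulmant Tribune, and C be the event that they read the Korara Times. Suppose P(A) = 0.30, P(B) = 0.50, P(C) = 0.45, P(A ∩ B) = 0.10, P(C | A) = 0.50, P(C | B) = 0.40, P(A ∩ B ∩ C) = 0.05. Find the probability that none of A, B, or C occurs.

0.15

P(A ∩ C) = P(A)·P(C|A) = 0.30 × 0.50 = 0.15
P(B ∩ C) = P(B)·P(C|B) = 0.50 × 0.40 = 0.20
P(A ∪ B ∪ C) = 0.30 + 0.50 + 0.45 − 0.10 − 0.15 − 0.20 + 0.05 = 0.85
P(none) = 1 − 0.85 = 0.15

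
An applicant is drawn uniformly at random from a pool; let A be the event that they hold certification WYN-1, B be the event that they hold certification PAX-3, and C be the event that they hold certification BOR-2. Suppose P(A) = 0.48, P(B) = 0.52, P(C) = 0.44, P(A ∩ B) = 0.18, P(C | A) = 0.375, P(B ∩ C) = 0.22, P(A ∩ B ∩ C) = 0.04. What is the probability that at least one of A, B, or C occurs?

0.90

P(A ∩ C) = P(A)·P(C|A) = 0.48 × 0.375 = 0.18
P(A ∪ B ∪ C) = 0.48 + 0.52 + 0.44 − 0.18 − 0.18 − 0.22 + 0.04 = 0.90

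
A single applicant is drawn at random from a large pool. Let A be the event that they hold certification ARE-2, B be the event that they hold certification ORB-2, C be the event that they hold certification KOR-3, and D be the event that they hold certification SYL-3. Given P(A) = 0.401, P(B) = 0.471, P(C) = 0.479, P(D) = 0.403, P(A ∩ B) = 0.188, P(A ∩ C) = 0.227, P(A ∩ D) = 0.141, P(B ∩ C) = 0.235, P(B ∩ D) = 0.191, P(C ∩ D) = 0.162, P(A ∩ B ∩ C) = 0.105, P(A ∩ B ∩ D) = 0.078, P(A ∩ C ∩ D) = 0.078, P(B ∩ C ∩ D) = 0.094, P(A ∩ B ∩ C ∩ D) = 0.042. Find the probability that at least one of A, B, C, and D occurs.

By inclusion–exclusion:
P(A ∪ B ∪ C ∪ D) = 0.401 + 0.471 + 0.479 + 0.403 − 0.188 − 0.227 − 0.141 − 0.235 − 0.191 − 0.162 + 0.105 + 0.078 + 0.078 + 0.094 − 0.042 = 0.923

0.923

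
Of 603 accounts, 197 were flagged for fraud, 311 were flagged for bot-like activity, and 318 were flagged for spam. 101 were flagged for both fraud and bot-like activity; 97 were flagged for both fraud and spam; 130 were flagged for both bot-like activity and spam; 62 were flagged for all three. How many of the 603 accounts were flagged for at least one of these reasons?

Apply inclusion-exclusion:
|union| = 197 + 311 + 318 − 101 − 97 − 130 + 62 = 560

560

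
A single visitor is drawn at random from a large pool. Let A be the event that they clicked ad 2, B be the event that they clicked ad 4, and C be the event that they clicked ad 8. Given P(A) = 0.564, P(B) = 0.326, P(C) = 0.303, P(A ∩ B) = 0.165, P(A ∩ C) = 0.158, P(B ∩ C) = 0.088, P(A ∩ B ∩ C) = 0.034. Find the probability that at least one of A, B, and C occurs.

By inclusion–exclusion:
P(A ∪ B ∪ C) = 0.564 + 0.326 + 0.303 − 0.165 − 0.158 − 0.088 + 0.034 = 0.816

0.816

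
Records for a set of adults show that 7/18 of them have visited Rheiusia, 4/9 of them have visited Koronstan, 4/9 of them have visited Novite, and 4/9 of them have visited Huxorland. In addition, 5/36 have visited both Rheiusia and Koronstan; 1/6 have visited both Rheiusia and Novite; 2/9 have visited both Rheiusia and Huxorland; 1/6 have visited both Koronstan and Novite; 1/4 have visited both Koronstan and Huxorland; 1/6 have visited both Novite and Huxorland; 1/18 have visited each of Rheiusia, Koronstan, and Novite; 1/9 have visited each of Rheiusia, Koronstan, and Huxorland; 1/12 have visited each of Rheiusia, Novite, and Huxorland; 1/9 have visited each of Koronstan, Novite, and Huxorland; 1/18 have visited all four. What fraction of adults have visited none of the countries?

1/12

By inclusion–exclusion:
P(at least one) = 7/18 + 4/9 + 4/9 + 4/9 − 5/36 − 1/6 − 2/9 − 1/6 − 1/4 − 1/6 + 1/18 + 1/9 + 1/12 + 1/9 − 1/18 = 11/12
P(none) = 1 − 11/12 = 1/12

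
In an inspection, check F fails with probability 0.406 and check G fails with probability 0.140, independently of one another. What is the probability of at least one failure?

0.48916

P(none) = (1 − 0.406) × (1 − 0.140) = 0.594 × 0.860 = 0.51084
P(at least one) = 1 − 0.51084 = 0.48916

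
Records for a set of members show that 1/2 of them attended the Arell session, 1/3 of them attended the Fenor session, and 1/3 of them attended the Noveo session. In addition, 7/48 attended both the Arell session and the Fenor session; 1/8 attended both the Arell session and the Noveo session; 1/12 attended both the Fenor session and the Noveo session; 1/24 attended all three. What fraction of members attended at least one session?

P(at least one) = 1/2 + 1/3 + 1/3 − 7/48 − 1/8 − 1/12 + 1/24 = 41/48

41/48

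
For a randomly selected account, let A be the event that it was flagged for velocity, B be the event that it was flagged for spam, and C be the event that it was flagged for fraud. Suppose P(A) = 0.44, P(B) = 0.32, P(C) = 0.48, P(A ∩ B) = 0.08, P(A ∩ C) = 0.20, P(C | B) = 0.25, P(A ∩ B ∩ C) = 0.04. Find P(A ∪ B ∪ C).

0.92

P(B ∩ C) = P(B)·P(C|B) = 0.32 × 0.25 = 0.08
By inclusion–exclusion:
P(A ∪ B ∪ C) = 0.44 + 0.32 + 0.48 − 0.08 − 0.20 − 0.08 + 0.04 = 0.92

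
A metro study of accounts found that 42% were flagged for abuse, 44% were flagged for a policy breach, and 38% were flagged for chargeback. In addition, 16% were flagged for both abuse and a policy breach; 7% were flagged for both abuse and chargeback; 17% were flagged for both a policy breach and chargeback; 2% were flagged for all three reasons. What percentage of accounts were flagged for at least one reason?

Using inclusion–exclusion:
P(union) = 42 + 44 + 38 − 16 − 7 − 17 + 2 = 86%

86%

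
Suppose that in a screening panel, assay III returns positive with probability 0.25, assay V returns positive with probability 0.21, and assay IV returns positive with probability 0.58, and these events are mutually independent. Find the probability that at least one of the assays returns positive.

0.75115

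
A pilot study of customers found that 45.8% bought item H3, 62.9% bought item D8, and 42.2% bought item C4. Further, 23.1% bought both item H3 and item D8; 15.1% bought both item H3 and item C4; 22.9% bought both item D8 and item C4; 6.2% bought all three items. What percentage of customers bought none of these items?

P(≥1) = 45.8 + 62.9 + 42.2 − 23.1 − 15.1 − 22.9 + 6.2 = 96.0%
P(none) = 100% − 96.0% = 4.0%

4.0%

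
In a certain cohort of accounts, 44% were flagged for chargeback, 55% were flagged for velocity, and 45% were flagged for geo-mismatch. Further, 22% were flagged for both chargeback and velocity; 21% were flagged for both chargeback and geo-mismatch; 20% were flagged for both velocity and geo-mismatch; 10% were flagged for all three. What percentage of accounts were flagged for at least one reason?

91%

P(≥1) = 44 + 55 + 45 − 22 − 21 − 20 + 10 = 91%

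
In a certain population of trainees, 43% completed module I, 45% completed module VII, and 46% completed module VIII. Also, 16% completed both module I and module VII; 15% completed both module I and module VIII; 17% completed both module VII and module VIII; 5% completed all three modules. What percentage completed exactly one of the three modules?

53%

P(exactly one) = 43 + 45 + 46 − 2·16 − 2·15 − 2·17 + 3·5 = 53%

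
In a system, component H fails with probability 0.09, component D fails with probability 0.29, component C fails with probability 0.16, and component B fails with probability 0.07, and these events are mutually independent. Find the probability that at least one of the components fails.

0.49526668

P(none) = (1 − 0.09) × (1 − 0.29) × (1 − 0.16) × (1 − 0.07) = 0.91 × 0.71 × 0.84 × 0.93 = 0.50473332
P(at least one) = 1 − 0.50473332 = 0.49526668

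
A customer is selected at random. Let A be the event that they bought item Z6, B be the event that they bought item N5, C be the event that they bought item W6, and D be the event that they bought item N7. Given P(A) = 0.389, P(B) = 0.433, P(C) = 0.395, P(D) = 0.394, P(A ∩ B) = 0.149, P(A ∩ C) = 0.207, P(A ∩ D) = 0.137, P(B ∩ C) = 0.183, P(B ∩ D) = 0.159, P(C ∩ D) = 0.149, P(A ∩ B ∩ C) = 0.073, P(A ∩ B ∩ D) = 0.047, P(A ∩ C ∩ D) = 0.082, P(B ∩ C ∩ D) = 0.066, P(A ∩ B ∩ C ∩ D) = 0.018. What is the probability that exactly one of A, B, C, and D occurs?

0.375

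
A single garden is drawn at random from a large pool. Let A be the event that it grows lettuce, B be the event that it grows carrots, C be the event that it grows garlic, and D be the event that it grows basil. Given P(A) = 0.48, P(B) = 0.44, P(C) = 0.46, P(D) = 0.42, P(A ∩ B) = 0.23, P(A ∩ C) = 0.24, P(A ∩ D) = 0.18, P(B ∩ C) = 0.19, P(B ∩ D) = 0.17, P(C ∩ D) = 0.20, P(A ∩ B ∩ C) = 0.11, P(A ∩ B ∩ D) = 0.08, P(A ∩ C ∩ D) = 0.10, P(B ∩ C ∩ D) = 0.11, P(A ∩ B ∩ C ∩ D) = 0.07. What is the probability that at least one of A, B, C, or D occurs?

0.92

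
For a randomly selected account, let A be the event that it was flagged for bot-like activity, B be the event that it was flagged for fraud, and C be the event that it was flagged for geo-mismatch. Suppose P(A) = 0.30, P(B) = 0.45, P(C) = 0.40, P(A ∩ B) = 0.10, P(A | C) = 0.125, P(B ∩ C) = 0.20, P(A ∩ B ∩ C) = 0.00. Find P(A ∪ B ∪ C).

0.80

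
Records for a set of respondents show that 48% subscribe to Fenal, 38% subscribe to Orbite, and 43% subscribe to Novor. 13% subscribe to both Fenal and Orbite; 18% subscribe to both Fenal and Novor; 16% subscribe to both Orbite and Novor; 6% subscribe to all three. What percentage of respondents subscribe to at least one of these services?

88%

Inclusion–exclusion gives
P(≥1) = 48 + 38 + 43 − 13 − 18 − 16 + 6 = 88%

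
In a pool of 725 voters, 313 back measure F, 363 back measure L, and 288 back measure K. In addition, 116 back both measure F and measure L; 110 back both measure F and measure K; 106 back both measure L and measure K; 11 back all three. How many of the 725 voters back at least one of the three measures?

643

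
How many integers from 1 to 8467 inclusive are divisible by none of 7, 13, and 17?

floor(8467/7) + floor(8467/13) + floor(8467/17) − floor(8467/91) − floor(8467/119) − floor(8467/221) + floor(8467/1547) = 1209 + 651 + 498 − 93 − 71 − 38 + 5 = 2161
8467 − 2161 = 6306

6306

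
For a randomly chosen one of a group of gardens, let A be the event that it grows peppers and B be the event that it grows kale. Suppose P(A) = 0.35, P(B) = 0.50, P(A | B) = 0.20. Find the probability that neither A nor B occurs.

P(A ∩ B) = P(B)·P(A|B) = 0.50 × 0.20 = 0.10
P(A ∪ B) = 0.35 + 0.50 − 0.10 = 0.75
P(none) = 1 − 0.75 = 0.25

0.25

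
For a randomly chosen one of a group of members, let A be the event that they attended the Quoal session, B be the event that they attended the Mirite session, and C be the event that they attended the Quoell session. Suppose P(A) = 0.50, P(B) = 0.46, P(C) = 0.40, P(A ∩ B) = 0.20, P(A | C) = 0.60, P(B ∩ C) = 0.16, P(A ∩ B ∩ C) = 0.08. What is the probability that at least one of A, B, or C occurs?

P(A ∩ C) = P(C)·P(A|C) = 0.40 × 0.60 = 0.24
Inclusion–exclusion gives
P(A ∪ B ∪ C) = 0.50 + 0.46 + 0.40 − 0.20 − 0.24 − 0.16 + 0.08 = 0.84

0.84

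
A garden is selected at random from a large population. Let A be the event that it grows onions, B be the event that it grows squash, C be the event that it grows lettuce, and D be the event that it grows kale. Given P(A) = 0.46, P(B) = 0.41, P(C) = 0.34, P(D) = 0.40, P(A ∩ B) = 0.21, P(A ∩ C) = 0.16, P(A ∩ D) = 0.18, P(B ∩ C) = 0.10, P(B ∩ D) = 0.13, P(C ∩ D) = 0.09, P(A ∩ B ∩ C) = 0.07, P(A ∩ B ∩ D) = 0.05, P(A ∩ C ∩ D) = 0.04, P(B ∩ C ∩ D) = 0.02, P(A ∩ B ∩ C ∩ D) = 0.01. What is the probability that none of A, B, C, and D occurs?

0.09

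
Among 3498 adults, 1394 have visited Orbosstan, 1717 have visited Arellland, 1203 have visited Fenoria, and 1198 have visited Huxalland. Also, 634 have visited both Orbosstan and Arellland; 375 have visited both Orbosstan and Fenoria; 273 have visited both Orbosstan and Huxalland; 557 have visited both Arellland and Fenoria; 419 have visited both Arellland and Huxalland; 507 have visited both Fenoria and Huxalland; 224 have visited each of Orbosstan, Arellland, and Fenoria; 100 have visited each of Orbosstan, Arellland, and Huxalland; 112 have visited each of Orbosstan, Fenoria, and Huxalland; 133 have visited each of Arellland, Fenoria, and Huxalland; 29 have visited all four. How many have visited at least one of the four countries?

By inclusion–exclusion:
N(≥1) = 1394 + 1717 + 1203 + 1198 − 634 − 375 − 273 − 557 − 419 − 507 + 224 + 100 + 112 + 133 − 29 = 3287

3287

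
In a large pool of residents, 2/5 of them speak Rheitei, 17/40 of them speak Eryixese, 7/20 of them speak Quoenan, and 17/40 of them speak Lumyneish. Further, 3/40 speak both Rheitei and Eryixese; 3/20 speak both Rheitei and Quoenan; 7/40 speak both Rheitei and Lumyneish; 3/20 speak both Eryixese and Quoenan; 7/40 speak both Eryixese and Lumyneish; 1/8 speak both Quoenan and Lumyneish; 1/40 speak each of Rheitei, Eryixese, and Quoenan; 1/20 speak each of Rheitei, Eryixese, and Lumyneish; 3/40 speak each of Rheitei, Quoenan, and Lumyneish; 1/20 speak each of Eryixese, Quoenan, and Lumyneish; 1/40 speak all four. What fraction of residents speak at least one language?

37/40

P(≥1) = 2/5 + 17/40 + 7/20 + 17/40 − 3/40 − 3/20 − 7/40 − 3/20 − 7/40 − 1/8 + 1/40 + 1/20 + 3/40 + 1/20 − 1/40 = 37/40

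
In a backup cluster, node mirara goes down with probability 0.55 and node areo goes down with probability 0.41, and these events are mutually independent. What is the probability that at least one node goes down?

0.7345

P(none) = (1 − 0.55) × (1 − 0.41) = 0.45 × 0.59 = 0.2655
P(at least one) = 1 − 0.2655 = 0.7345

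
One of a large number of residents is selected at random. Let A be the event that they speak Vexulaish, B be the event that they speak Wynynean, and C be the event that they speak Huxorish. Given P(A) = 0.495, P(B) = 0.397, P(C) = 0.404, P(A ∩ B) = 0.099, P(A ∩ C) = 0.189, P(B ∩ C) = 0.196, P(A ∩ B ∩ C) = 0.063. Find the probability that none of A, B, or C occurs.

Inclusion–exclusion gives
P(A ∪ B ∪ C) = 0.495 + 0.397 + 0.404 − 0.099 − 0.189 − 0.196 + 0.063 = 0.875
P(none) = 1 − 0.875 = 0.125

0.125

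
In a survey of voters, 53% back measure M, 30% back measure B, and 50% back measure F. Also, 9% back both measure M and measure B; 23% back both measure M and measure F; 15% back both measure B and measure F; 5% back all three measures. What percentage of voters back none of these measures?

9%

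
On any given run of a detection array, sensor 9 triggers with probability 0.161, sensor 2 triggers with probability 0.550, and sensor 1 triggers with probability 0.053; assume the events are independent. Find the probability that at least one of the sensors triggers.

P(none) = (1 − 0.161) × (1 − 0.550) × (1 − 0.053) = 0.839 × 0.450 × 0.947 = 0.35753985
P(at least one) = 1 − 0.35753985 = 0.64246015

0.64246015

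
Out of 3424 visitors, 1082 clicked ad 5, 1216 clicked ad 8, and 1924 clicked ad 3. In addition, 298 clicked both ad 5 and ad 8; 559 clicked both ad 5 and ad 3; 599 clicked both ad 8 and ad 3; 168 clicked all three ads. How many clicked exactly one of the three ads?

N(exactly one) = 1082 + 1216 + 1924 − 2·298 − 2·559 − 2·599 + 3·168 = 1814

1814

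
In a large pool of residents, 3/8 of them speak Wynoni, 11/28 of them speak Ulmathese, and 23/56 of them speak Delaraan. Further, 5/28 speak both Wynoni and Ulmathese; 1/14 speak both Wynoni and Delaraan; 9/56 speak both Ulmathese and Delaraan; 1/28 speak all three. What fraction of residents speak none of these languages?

By inclusion-exclusion,
P(≥1) = 3/8 + 11/28 + 23/56 − 5/28 − 1/14 − 9/56 + 1/28 = 45/56
P(none) = 1 − 45/56 = 11/56

11/56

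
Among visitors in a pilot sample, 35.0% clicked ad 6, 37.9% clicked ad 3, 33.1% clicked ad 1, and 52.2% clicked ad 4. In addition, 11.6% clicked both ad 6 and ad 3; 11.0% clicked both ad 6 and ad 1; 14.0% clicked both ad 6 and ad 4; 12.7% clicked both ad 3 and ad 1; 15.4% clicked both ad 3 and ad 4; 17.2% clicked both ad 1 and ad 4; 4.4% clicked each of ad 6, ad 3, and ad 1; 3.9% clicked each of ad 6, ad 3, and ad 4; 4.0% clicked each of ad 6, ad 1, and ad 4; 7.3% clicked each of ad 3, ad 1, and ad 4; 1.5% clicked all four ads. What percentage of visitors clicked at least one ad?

94.4%

P(≥1) = 35.0 + 37.9 + 33.1 + 52.2 − 11.6 − 11.0 − 14.0 − 12.7 − 15.4 − 17.2 + 4.4 + 3.9 + 4.0 + 7.3 − 1.5 = 94.4%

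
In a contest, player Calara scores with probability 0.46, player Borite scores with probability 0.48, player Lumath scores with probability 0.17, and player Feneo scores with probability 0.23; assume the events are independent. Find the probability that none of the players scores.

0.17945928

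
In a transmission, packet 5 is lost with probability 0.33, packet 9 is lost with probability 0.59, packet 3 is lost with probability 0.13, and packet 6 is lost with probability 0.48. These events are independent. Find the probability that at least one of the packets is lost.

P(none) = (1 − 0.33) × (1 − 0.59) × (1 − 0.13) × (1 − 0.48) = 0.67 × 0.41 × 0.87 × 0.52 = 0.12427428
P(at least one) = 1 − 0.12427428 = 0.87572572

0.87572572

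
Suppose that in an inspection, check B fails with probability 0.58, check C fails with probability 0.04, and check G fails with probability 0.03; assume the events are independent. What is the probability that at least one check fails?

0.608896

Independence gives P(none) = ∏(1 − pᵢ).
P(none) = (1 − 0.58) × (1 − 0.04) × (1 − 0.03) = 0.42 × 0.96 × 0.97 = 0.391104
P(at least one) = 1 − 0.391104 = 0.608896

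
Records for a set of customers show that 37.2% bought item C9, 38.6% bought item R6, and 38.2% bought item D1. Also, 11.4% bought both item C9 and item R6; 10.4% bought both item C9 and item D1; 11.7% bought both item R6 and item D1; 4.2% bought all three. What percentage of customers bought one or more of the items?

84.7%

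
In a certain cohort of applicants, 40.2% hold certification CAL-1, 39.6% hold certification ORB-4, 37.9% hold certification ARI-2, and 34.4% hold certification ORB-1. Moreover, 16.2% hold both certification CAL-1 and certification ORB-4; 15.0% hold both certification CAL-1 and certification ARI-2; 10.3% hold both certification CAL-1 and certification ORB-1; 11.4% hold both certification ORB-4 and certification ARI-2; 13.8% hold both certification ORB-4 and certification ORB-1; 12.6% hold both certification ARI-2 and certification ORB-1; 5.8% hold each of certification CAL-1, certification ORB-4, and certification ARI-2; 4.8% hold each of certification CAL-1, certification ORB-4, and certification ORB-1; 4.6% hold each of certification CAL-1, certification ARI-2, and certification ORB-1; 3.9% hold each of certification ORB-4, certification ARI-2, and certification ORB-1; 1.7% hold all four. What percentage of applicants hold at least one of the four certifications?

Apply inclusion-exclusion:
P(≥1) = 40.2 + 39.6 + 37.9 + 34.4 − 16.2 − 15.0 − 10.3 − 11.4 − 13.8 − 12.6 + 5.8 + 4.8 + 4.6 + 3.9 − 1.7 = 90.2%

90.2%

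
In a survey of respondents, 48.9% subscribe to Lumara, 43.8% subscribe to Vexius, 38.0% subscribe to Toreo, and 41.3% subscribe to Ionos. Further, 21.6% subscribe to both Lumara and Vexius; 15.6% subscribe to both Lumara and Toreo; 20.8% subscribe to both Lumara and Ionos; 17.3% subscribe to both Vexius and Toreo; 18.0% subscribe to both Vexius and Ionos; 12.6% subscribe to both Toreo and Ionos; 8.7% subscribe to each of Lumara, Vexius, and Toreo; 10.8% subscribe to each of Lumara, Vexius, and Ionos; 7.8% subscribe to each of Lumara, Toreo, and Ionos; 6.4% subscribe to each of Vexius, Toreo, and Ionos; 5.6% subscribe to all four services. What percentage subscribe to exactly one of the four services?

38.9%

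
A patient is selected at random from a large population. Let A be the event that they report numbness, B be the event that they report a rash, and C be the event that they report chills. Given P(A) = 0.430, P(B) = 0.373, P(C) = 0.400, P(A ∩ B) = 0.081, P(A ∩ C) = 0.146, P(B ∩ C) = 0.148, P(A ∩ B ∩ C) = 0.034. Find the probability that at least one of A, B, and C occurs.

0.862

Apply inclusion-exclusion:
P(A ∪ B ∪ C) = 0.430 + 0.373 + 0.400 − 0.081 − 0.146 − 0.148 + 0.034 = 0.862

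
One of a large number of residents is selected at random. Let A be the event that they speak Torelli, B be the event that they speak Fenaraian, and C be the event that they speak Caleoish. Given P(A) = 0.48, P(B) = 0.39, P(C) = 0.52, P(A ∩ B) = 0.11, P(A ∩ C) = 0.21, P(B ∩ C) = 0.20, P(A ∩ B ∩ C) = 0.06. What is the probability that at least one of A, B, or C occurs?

P(A ∪ B ∪ C) = 0.48 + 0.39 + 0.52 − 0.11 − 0.21 − 0.20 + 0.06 = 0.93

0.93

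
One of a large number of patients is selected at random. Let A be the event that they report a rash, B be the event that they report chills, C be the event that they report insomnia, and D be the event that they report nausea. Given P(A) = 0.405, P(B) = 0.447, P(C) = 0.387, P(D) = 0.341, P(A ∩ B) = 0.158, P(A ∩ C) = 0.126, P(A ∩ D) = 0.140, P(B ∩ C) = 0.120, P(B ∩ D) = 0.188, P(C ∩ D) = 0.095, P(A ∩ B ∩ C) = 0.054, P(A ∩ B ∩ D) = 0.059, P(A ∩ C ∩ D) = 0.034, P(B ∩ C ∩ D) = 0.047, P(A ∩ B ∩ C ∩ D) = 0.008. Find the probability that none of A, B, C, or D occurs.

P(A ∪ B ∪ C ∪ D) = 0.405 + 0.447 + 0.387 + 0.341 − 0.158 − 0.126 − 0.140 − 0.120 − 0.188 − 0.095 + 0.054 + 0.059 + 0.034 + 0.047 − 0.008 = 0.939
P(none) = 1 − 0.939 = 0.061

0.061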